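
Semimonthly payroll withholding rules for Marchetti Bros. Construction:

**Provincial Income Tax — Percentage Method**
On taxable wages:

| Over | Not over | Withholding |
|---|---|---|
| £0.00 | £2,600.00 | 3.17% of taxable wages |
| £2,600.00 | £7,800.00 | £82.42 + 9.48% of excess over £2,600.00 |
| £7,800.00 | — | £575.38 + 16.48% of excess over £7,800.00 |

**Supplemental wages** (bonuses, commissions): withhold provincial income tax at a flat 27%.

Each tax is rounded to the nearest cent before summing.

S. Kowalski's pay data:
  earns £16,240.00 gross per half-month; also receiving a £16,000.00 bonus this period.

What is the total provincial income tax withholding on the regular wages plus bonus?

Provincial Income Tax: taxable = £16,240.00
  £575.38 + 16.48% × (£16,240.00 − £7,800.00) = £575.38 + 16.48% × £8,440.00 = £1,966.29
Supplemental (27% flat on bonus): 27% × £16,000.00 = £4,320.00
Total provincial income tax: £1,966.29 + £4,320.00 = £6,286.29

£6,286.29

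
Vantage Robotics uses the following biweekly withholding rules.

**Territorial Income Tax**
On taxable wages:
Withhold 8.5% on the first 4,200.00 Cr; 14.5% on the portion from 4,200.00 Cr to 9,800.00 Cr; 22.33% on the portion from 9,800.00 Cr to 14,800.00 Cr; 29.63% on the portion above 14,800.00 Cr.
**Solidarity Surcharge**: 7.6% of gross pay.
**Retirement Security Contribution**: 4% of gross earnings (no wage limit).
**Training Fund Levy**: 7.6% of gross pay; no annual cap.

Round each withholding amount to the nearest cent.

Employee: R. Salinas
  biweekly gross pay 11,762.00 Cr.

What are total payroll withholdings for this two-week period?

3,865.41 Cr

Territorial Income Tax: taxable = 11,762.00 Cr
  1,169.00 Cr + 22.33% × (11,762.00 Cr − 9,800.00 Cr) = 1,169.00 Cr + 22.33% × 1,962.00 Cr = 1,607.11 Cr
Solidarity Surcharge: 7.6% × 11,762.00 Cr = 893.91 Cr
Retirement Security Contribution: 4% × 11,762.00 Cr = 470.48 Cr
Training Fund Levy: 7.6% × 11,762.00 Cr = 893.91 Cr
Total: 1,607.11 Cr + 893.91 Cr + 470.48 Cr + 893.91 Cr = 3,865.41 Cr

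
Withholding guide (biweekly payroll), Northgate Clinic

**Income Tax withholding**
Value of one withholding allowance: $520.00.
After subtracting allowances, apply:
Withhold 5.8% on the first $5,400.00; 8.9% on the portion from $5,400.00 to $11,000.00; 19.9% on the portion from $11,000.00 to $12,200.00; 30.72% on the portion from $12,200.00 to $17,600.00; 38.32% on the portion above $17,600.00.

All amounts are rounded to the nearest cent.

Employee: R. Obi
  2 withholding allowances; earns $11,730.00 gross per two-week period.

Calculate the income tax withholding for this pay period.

Income Tax: taxable = $11,730.00 − 2×$520.00 = $10,690.00
  $313.20 + 8.9% × ($10,690.00 − $5,400.00) = $313.20 + 8.9% × $5,290.00 = $784.01

$784.01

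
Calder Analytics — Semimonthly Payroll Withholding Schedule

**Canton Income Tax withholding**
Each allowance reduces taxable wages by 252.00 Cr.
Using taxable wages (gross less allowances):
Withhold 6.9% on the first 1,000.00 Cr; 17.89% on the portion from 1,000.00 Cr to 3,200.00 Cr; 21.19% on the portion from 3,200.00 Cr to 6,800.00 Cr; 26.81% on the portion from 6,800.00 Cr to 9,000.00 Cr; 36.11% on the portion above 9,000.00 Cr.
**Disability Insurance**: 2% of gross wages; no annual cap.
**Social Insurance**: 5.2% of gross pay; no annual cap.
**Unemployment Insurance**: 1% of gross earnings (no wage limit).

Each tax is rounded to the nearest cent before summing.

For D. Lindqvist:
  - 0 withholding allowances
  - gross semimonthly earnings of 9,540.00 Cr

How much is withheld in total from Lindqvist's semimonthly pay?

Canton Income Tax: taxable = 9,540.00 Cr
  1,815.24 Cr + 36.11% × (9,540.00 Cr − 9,000.00 Cr) = 1,815.24 Cr + 36.11% × 540.00 Cr = 2,010.23 Cr
Disability Insurance: 2% × 9,540.00 Cr = 190.80 Cr
Social Insurance: 5.2% × 9,540.00 Cr = 496.08 Cr
Unemployment Insurance: 1% × 9,540.00 Cr = 95.40 Cr
Total: 2,010.23 Cr + 190.80 Cr + 496.08 Cr + 95.40 Cr = 2,792.51 Cr

2,792.51 Cr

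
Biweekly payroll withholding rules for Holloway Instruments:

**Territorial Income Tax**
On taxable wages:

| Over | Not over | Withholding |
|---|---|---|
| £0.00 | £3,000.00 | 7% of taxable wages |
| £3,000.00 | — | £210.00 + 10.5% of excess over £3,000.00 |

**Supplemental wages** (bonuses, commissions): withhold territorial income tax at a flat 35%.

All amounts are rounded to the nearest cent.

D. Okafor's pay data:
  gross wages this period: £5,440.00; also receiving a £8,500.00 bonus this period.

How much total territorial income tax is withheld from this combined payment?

£3,441.20

Territorial Income Tax: taxable = £5,440.00
  £210.00 + 10.5% × (£5,440.00 − £3,000.00) = £210.00 + 10.5% × £2,440.00 = £466.20
Supplemental (35% flat on bonus): 35% × £8,500.00 = £2,975.00
Total territorial income tax: £466.20 + £2,975.00 = £3,441.20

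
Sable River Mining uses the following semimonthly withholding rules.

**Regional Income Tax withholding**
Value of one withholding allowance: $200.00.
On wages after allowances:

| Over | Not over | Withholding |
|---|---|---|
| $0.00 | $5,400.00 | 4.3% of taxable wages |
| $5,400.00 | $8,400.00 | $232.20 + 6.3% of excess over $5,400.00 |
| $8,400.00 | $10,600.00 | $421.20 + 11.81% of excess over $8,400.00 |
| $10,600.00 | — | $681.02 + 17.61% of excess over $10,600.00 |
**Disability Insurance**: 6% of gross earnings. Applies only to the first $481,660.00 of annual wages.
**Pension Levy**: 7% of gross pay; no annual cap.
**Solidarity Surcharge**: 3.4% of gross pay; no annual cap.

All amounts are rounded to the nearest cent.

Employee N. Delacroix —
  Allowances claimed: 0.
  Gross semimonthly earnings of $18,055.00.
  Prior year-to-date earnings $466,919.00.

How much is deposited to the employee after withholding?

Regional Income Tax: taxable = $18,055.00
  $681.02 + 17.61% × ($18,055.00 − $10,600.00) = $681.02 + 17.61% × $7,455.00 = $1,993.85
Disability Insurance: cap $481,660.00 − YTD $466,919.00 = $14,741.00 subject; 6% × $14,741.00 = $884.46
Pension Levy: 7% × $18,055.00 = $1,263.85
Solidarity Surcharge: 3.4% × $18,055.00 = $613.87
Total withheld: $1,993.85 + $884.46 + $1,263.85 + $613.87 = $4,756.03
Net pay: $18,055.00 − $4,756.03 = $13,298.97

$13,298.97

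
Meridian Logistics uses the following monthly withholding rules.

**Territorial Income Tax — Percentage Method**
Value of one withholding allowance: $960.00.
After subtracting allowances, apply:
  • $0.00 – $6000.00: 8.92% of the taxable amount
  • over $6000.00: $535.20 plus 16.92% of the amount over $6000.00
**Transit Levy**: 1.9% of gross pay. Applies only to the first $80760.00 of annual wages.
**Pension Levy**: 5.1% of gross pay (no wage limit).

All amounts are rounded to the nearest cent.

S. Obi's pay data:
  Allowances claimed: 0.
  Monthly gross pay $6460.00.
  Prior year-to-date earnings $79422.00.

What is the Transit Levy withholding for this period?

$25.42

Transit Levy: cap $80760.00 − YTD $79422.00 = $1338.00 subject; 1.9% × $1338.00 = $25.42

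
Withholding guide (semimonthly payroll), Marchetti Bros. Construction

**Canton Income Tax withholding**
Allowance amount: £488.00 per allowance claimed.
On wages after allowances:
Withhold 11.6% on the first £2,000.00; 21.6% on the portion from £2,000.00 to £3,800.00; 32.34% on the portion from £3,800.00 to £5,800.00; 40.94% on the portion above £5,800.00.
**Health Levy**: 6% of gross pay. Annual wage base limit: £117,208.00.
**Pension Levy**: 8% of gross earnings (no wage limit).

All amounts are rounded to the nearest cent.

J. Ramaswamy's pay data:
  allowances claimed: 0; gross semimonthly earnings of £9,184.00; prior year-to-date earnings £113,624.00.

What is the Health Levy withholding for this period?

£215.04

Health Levy: cap £117,208.00 − YTD £113,624.00 = £3,584.00 subject; 6% × £3,584.00 = £215.04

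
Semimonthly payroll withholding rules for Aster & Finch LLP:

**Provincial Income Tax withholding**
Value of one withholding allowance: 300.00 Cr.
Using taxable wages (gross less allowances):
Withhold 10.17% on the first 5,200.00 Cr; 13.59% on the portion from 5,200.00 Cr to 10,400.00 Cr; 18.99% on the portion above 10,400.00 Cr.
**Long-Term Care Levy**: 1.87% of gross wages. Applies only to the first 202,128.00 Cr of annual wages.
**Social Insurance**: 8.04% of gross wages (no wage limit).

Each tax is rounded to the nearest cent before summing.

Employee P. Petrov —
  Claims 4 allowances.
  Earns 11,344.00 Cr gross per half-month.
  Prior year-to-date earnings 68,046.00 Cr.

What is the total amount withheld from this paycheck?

2,324.92 Cr

Provincial Income Tax: taxable = 11,344.00 Cr − 4×300.00 Cr = 10,144.00 Cr
  528.84 Cr + 13.59% × (10,144.00 Cr − 5,200.00 Cr) = 528.84 Cr + 13.59% × 4,944.00 Cr = 1,200.73 Cr
Long-Term Care Levy: 1.87% × 11,344.00 Cr = 212.13 Cr
Social Insurance: 8.04% × 11,344.00 Cr = 912.06 Cr
Total: 1,200.73 Cr + 212.13 Cr + 912.06 Cr = 2,324.92 Cr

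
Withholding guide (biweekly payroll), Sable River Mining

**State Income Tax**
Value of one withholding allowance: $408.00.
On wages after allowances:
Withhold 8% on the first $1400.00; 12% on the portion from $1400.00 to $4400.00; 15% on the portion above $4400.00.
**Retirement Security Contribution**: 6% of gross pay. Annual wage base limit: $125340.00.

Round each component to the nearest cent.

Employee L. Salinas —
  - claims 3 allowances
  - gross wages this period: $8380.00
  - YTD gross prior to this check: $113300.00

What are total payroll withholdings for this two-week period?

$1388.20

State Income Tax: taxable = $8380.00 − 3×$408.00 = $7156.00
  $472.00 + 15% × ($7156.00 − $4400.00) = $472.00 + 15% × $2756.00 = $885.40
Retirement Security Contribution: 6% × $8380.00 = $502.80
Total: $885.40 + $502.80 = $1388.20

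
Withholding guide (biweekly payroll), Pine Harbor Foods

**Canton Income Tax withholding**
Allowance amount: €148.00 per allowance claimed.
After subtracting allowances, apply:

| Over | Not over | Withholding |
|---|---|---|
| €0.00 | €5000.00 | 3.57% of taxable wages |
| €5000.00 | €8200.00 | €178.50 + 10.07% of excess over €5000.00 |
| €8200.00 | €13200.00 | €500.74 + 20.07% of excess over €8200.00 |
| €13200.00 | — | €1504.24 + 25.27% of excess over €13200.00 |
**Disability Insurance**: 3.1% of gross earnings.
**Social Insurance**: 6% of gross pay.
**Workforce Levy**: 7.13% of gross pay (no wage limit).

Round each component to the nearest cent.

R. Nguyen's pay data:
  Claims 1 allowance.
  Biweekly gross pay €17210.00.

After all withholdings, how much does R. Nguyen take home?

€11936.65

Canton Income Tax: taxable = €17210.00 − 1×€148.00 = €17062.00
  €1504.24 + 25.27% × (€17062.00 − €13200.00) = €1504.24 + 25.27% × €3862.00 = €2480.17
Disability Insurance: 3.1% × €17210.00 = €533.51
Social Insurance: 6% × €17210.00 = €1032.60
Workforce Levy: 7.13% × €17210.00 = €1227.07
Total withheld: €2480.17 + €533.51 + €1032.60 + €1227.07 = €5273.35
Net pay: €17210.00 − €5273.35 = €11936.65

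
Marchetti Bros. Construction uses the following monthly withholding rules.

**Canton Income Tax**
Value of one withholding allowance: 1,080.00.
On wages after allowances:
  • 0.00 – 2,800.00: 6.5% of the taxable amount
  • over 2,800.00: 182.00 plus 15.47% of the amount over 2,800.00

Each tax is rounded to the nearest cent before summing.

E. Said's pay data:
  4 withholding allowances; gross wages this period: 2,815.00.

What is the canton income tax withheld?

Canton Income Tax: taxable = 2,815.00 − 4×1,080.00 = -1,505.00
  Taxable ≤ 0 → 0.00

0.00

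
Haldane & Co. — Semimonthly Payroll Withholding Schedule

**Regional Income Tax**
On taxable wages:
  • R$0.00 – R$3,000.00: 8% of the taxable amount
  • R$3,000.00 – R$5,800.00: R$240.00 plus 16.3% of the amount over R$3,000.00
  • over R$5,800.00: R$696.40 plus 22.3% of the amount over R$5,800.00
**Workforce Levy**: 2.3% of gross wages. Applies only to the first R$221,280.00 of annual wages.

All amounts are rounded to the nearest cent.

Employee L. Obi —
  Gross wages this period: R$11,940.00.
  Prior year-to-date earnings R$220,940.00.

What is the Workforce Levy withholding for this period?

R$7.82

Workforce Levy: cap R$221,280.00 − YTD R$220,940.00 = R$340.00 subject; 2.3% × R$340.00 = R$7.82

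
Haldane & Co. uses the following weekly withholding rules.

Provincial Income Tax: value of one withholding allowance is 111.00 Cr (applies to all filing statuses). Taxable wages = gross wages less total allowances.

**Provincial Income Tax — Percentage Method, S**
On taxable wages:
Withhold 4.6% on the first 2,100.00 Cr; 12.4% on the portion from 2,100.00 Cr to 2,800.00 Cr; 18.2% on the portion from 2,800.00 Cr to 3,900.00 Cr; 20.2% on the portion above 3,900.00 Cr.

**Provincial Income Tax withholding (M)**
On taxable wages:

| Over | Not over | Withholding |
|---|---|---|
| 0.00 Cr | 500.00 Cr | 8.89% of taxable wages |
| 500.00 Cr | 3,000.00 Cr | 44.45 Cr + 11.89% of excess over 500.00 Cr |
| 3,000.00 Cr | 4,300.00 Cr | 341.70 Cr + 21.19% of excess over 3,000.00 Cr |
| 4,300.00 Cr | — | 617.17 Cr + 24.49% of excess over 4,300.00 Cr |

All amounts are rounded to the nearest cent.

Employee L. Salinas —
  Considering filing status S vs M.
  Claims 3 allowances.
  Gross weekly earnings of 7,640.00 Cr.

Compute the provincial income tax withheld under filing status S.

Provincial Income Tax (S): taxable = 7,640.00 Cr − 3×111.00 Cr = 7,307.00 Cr
  383.60 Cr + 20.2% × (7,307.00 Cr − 3,900.00 Cr) = 383.60 Cr + 20.2% × 3,407.00 Cr = 1,071.81 Cr

1,071.81 Cr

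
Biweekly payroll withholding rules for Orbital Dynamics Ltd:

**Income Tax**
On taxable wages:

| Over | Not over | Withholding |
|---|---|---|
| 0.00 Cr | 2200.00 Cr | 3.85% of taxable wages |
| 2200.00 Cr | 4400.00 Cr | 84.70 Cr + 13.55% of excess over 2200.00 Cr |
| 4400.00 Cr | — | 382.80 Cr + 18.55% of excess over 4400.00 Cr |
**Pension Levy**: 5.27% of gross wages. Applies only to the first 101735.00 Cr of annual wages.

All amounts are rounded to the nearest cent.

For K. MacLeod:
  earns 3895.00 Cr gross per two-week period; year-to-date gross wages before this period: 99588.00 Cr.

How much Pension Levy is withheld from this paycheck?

113.15 Cr

Pension Levy: cap 101735.00 Cr − YTD 99588.00 Cr = 2147.00 Cr subject; 5.27% × 2147.00 Cr = 113.15 Cr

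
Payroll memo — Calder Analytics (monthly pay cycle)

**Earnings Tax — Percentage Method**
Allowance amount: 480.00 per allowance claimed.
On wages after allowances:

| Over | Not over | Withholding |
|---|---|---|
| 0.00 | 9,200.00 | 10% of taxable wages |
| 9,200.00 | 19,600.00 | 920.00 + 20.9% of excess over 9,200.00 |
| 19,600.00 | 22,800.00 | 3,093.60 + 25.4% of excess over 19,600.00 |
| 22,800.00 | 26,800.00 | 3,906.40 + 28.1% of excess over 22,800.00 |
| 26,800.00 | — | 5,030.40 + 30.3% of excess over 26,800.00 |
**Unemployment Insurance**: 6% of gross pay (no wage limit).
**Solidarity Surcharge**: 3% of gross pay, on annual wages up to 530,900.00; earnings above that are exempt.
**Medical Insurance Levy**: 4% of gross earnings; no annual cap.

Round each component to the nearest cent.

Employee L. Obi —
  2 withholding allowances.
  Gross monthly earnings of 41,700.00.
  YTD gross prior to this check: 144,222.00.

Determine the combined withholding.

Earnings Tax: taxable = 41,700.00 − 2×480.00 = 40,740.00
  5,030.40 + 30.3% × (40,740.00 − 26,800.00) = 5,030.40 + 30.3% × 13,940.00 = 9,254.22
Unemployment Insurance: 6% × 41,700.00 = 2,502.00
Solidarity Surcharge: 3% × 41,700.00 = 1,251.00
Medical Insurance Levy: 4% × 41,700.00 = 1,668.00
Total: 9,254.22 + 2,502.00 + 1,251.00 + 1,668.00 = 14,675.22

14,675.22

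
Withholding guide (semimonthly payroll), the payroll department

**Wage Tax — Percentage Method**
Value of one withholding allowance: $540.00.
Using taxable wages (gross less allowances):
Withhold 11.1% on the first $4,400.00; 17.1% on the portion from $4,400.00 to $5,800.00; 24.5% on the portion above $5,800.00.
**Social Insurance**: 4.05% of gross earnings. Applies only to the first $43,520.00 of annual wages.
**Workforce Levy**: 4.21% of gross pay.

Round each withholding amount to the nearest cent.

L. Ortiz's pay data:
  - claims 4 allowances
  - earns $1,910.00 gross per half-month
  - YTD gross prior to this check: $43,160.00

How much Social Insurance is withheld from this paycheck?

$14.58

Social Insurance: cap $43,520.00 − YTD $43,160.00 = $360.00 subject; 4.05% × $360.00 = $14.58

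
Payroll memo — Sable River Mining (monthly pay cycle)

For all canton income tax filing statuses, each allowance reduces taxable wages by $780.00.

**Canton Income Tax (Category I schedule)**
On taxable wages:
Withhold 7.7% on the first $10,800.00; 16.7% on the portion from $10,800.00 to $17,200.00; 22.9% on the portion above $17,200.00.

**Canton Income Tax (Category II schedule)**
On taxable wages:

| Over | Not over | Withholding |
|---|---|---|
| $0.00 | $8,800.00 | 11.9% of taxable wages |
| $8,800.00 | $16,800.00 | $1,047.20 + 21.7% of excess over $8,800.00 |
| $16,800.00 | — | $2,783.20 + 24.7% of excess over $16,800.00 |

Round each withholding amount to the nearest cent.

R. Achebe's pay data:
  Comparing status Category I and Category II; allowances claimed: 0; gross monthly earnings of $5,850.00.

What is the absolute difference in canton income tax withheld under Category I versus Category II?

Canton Income Tax (Category I): taxable = $5,850.00
  7.7% × $5,850.00 = $450.45
Canton Income Tax (Category II): taxable = $5,850.00
  11.9% × $5,850.00 = $696.15
Difference: |$450.45 − $696.15| = $245.70 (higher under Category II)

$245.70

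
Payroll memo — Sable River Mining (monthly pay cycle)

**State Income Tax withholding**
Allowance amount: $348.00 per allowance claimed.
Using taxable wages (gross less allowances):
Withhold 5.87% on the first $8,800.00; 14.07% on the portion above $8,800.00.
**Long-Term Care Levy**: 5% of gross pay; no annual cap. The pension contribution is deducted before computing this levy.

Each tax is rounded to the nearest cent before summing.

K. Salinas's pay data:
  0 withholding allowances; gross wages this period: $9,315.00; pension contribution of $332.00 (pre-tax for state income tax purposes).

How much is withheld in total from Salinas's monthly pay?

State Income Tax: taxable = $9,315.00 − $332.00 = $8,983.00
  $516.56 + 14.07% × ($8,983.00 − $8,800.00) = $516.56 + 14.07% × $183.00 = $542.31
Long-Term Care Levy: 5% × $8,983.00 = $449.15
Total: $542.31 + $449.15 = $991.46

$991.46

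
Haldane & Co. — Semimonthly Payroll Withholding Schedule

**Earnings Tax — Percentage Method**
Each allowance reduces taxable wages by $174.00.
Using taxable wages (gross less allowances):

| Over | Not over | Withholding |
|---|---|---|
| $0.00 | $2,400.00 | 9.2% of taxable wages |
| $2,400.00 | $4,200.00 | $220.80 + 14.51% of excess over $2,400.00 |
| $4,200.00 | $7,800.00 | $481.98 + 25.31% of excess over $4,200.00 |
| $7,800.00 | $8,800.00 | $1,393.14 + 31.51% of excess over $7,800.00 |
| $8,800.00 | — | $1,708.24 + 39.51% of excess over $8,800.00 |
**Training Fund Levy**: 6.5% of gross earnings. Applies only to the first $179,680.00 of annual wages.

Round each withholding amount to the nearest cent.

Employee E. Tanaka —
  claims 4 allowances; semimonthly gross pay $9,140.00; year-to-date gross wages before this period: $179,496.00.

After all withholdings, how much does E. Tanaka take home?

$7,531.98

Earnings Tax: taxable = $9,140.00 − 4×$174.00 = $8,444.00
  $1,393.14 + 31.51% × ($8,444.00 − $7,800.00) = $1,393.14 + 31.51% × $644.00 = $1,596.06
Training Fund Levy: cap $179,680.00 − YTD $179,496.00 = $184.00 subject; 6.5% × $184.00 = $11.96
Total withheld: $1,596.06 + $11.96 = $1,608.02
Net pay: $9,140.00 − $1,608.02 = $7,531.98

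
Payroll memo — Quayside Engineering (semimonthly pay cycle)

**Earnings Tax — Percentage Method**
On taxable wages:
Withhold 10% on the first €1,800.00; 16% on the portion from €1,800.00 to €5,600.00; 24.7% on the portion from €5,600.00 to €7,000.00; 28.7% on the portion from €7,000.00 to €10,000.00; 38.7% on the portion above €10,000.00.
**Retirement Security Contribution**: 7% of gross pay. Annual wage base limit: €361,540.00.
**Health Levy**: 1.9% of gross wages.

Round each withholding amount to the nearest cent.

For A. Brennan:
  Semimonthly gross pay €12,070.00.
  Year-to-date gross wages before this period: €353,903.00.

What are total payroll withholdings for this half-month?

Earnings Tax: taxable = €12,070.00
  €1,994.80 + 38.7% × (€12,070.00 − €10,000.00) = €1,994.80 + 38.7% × €2,070.00 = €2,795.89
Retirement Security Contribution: cap €361,540.00 − YTD €353,903.00 = €7,637.00 subject; 7% × €7,637.00 = €534.59
Health Levy: 1.9% × €12,070.00 = €229.33
Total: €2,795.89 + €534.59 + €229.33 = €3,559.81

€3,559.81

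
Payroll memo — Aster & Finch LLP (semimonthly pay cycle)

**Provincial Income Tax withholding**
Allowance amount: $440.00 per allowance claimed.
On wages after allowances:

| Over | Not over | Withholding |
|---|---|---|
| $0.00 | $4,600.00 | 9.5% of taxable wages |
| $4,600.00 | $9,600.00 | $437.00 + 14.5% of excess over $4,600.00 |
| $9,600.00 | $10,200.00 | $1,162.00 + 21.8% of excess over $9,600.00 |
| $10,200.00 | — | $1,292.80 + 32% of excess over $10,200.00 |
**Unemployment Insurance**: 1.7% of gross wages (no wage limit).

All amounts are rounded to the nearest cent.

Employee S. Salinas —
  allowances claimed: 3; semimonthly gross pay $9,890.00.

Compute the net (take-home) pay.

$8,709.22

Provincial Income Tax: taxable = $9,890.00 − 3×$440.00 = $8,570.00
  $437.00 + 14.5% × ($8,570.00 − $4,600.00) = $437.00 + 14.5% × $3,970.00 = $1,012.65
Unemployment Insurance: 1.7% × $9,890.00 = $168.13
Total withheld: $1,012.65 + $168.13 = $1,180.78
Net pay: $9,890.00 − $1,180.78 = $8,709.22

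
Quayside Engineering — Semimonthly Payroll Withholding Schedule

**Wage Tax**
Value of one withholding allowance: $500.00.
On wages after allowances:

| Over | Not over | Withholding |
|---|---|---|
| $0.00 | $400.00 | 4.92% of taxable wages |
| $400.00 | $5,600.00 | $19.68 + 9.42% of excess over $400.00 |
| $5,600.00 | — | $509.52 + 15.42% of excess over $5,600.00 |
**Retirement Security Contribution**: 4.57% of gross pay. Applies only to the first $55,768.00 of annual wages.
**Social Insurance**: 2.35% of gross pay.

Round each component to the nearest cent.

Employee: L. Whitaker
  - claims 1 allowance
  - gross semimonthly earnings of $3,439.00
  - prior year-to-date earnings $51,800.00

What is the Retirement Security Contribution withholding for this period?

$157.16

Retirement Security Contribution: 4.57% × $3,439.00 = $157.16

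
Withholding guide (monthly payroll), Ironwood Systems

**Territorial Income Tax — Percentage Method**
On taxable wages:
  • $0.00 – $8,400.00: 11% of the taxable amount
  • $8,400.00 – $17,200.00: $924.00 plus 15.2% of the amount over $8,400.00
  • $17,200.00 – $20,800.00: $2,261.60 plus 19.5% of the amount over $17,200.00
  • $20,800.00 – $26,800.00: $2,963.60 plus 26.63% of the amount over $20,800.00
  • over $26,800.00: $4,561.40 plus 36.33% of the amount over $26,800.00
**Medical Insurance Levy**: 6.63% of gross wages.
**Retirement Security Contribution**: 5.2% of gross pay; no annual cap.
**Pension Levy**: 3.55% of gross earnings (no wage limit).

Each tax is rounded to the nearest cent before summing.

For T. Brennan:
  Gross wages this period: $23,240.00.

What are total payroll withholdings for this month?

Territorial Income Tax: taxable = $23,240.00
  $2,963.60 + 26.63% × ($23,240.00 − $20,800.00) = $2,963.60 + 26.63% × $2,440.00 = $3,613.37
Medical Insurance Levy: 6.63% × $23,240.00 = $1,540.81
Retirement Security Contribution: 5.2% × $23,240.00 = $1,208.48
Pension Levy: 3.55% × $23,240.00 = $825.02
Total: $3,613.37 + $1,540.81 + $1,208.48 + $825.02 = $7,187.68

$7,187.68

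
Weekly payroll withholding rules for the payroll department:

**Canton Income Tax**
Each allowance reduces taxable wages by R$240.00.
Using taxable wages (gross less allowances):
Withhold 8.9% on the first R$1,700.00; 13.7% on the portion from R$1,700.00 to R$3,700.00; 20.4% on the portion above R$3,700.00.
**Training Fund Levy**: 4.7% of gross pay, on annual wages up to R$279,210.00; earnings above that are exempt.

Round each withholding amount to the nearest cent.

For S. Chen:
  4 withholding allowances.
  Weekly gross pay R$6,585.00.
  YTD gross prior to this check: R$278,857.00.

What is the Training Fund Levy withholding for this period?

R$16.59

Training Fund Levy: cap R$279,210.00 − YTD R$278,857.00 = R$353.00 subject; 4.7% × R$353.00 = R$16.59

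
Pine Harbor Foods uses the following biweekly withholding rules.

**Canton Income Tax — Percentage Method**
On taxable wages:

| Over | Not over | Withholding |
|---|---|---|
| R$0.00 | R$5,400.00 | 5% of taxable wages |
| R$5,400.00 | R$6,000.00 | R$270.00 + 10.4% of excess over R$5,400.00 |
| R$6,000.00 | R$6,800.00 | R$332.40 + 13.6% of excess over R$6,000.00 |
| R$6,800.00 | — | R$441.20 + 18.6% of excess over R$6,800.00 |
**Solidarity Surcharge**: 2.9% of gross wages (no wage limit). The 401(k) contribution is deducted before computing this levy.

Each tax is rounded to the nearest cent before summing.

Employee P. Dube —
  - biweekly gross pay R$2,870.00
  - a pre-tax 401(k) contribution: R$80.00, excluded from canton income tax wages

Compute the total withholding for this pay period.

Canton Income Tax: taxable = R$2,870.00 − R$80.00 = R$2,790.00
  5% × R$2,790.00 = R$139.50
Solidarity Surcharge: 2.9% × R$2,790.00 = R$80.91
Total: R$139.50 + R$80.91 = R$220.41

R$220.41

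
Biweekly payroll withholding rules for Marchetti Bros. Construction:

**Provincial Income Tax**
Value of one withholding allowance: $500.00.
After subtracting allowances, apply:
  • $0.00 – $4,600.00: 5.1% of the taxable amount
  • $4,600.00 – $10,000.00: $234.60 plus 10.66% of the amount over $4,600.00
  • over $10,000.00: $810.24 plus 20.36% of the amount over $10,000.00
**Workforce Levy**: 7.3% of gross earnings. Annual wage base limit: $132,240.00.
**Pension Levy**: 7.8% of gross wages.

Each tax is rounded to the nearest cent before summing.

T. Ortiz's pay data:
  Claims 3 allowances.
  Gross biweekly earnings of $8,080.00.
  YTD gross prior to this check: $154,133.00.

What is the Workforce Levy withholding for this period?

Workforce Levy: YTD $154,133.00 ≥ cap $132,240.00 → $0.00

$0.00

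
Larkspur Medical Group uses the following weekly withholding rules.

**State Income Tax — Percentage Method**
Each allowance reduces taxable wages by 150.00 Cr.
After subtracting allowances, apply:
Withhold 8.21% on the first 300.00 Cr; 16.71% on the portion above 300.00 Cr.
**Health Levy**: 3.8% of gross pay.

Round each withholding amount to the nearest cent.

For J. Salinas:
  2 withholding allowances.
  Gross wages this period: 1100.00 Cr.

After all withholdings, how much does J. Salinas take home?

950.02 Cr

State Income Tax: taxable = 1100.00 Cr − 2×150.00 Cr = 800.00 Cr
  24.63 Cr + 16.71% × (800.00 Cr − 300.00 Cr) = 24.63 Cr + 16.71% × 500.00 Cr = 108.18 Cr
Health Levy: 3.8% × 1100.00 Cr = 41.80 Cr
Total withheld: 108.18 Cr + 41.80 Cr = 149.98 Cr
Net pay: 1100.00 Cr − 149.98 Cr = 950.02 Cr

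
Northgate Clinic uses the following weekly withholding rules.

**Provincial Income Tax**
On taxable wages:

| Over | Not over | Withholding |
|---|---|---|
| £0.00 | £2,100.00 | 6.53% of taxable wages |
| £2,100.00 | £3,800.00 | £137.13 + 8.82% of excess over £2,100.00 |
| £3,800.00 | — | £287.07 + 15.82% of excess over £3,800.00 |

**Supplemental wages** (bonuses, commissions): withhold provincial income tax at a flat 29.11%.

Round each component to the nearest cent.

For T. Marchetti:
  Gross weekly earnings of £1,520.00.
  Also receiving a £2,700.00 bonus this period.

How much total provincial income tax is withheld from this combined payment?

Provincial Income Tax: taxable = £1,520.00
  6.53% × £1,520.00 = £99.26
Supplemental (29.11% flat on bonus): 29.11% × £2,700.00 = £785.97
Total provincial income tax: £99.26 + £785.97 = £885.23

£885.23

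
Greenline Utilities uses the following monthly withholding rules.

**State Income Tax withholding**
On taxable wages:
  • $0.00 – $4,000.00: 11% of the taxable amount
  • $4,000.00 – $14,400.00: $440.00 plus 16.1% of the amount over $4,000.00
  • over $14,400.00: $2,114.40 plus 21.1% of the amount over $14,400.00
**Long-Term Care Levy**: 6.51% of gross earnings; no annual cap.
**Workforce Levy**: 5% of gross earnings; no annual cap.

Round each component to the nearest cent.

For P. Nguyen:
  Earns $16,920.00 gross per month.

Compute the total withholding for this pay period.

State Income Tax: taxable = $16,920.00
  $2,114.40 + 21.1% × ($16,920.00 − $14,400.00) = $2,114.40 + 21.1% × $2,520.00 = $2,646.12
Long-Term Care Levy: 6.51% × $16,920.00 = $1,101.49
Workforce Levy: 5% × $16,920.00 = $846.00
Total: $2,646.12 + $1,101.49 + $846.00 = $4,593.61

$4,593.61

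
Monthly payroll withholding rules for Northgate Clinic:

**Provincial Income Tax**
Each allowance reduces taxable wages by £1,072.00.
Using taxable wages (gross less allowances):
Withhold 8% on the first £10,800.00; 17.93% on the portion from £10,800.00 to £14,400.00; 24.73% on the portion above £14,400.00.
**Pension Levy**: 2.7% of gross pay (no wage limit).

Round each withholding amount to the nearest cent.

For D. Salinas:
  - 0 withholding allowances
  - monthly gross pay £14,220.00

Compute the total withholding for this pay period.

Provincial Income Tax: taxable = £14,220.00
  £864.00 + 17.93% × (£14,220.00 − £10,800.00) = £864.00 + 17.93% × £3,420.00 = £1,477.21
Pension Levy: 2.7% × £14,220.00 = £383.94
Total: £1,477.21 + £383.94 = £1,861.15

£1,861.15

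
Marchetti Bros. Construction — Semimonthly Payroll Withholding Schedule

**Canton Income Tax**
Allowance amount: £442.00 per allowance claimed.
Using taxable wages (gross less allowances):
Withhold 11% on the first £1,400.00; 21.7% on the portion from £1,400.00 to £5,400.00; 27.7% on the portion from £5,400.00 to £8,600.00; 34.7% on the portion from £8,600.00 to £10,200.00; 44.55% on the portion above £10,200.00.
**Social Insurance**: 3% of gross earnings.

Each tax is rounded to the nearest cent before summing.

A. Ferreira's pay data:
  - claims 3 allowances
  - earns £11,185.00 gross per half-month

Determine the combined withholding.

£2,680.82

Canton Income Tax: taxable = £11,185.00 − 3×£442.00 = £9,859.00
  £1,908.40 + 34.7% × (£9,859.00 − £8,600.00) = £1,908.40 + 34.7% × £1,259.00 = £2,345.27
Social Insurance: 3% × £11,185.00 = £335.55
Total: £2,345.27 + £335.55 = £2,680.82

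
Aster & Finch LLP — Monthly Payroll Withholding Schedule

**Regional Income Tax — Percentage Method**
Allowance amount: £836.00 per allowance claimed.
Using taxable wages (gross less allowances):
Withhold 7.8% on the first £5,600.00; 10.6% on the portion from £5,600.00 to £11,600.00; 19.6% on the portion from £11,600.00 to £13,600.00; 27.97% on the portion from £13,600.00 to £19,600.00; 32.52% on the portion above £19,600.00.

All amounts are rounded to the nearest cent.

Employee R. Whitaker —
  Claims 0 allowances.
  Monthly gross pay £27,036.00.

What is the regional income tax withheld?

£5,561.19

Regional Income Tax: taxable = £27,036.00
  £3,143.00 + 32.52% × (£27,036.00 − £19,600.00) = £3,143.00 + 32.52% × £7,436.00 = £5,561.19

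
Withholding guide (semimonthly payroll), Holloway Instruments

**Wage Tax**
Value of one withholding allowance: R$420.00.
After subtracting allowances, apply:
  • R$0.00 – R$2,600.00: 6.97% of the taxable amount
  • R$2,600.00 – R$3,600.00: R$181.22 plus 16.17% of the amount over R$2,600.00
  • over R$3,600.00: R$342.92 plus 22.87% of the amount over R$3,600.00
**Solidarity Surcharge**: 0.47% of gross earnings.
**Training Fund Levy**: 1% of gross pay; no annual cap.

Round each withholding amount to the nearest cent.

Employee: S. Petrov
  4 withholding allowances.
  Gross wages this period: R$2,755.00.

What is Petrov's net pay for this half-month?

Wage Tax: taxable = R$2,755.00 − 4×R$420.00 = R$1,075.00
  6.97% × R$1,075.00 = R$74.93
Solidarity Surcharge: 0.47% × R$2,755.00 = R$12.95
Training Fund Levy: 1% × R$2,755.00 = R$27.55
Total withheld: R$74.93 + R$12.95 + R$27.55 = R$115.43
Net pay: R$2,755.00 − R$115.43 = R$2,639.57

R$2,639.57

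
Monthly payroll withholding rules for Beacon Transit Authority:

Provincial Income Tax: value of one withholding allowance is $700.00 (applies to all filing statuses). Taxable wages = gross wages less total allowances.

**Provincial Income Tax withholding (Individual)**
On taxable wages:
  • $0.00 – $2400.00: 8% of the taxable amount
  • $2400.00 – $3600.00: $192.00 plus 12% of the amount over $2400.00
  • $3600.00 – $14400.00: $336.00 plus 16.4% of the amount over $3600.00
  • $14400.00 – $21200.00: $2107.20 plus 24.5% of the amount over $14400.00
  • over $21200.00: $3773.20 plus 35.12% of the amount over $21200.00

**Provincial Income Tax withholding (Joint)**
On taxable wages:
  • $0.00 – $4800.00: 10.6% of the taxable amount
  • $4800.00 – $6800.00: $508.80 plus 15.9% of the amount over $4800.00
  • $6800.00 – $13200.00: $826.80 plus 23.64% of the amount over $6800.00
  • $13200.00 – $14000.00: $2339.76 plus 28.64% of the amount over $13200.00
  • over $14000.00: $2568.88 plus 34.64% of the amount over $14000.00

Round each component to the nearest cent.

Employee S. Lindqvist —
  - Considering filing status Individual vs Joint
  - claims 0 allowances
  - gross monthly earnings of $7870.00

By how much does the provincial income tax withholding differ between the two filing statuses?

$43.47

Provincial Income Tax (Individual): taxable = $7870.00
  $336.00 + 16.4% × ($7870.00 − $3600.00) = $336.00 + 16.4% × $4270.00 = $1036.28
Provincial Income Tax (Joint): taxable = $7870.00
  $826.80 + 23.64% × ($7870.00 − $6800.00) = $826.80 + 23.64% × $1070.00 = $1079.75
Difference: |$1036.28 − $1079.75| = $43.47 (higher under Joint)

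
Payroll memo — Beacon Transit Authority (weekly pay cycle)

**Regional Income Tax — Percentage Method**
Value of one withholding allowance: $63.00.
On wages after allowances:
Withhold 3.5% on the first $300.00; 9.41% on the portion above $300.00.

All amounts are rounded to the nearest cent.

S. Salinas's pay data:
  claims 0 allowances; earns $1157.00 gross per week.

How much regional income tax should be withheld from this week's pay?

Regional Income Tax: taxable = $1157.00
  $10.50 + 9.41% × ($1157.00 − $300.00) = $10.50 + 9.41% × $857.00 = $91.14

$91.14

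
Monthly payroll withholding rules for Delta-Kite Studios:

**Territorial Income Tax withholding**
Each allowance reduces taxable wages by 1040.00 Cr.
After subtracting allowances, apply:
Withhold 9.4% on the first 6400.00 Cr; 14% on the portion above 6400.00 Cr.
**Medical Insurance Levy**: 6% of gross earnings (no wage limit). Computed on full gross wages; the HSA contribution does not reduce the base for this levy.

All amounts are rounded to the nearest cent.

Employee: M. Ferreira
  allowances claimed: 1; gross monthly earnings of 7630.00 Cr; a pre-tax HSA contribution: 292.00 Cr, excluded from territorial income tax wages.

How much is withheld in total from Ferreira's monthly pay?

Territorial Income Tax: taxable = 7630.00 Cr − 292.00 Cr − 1×1040.00 Cr = 6298.00 Cr
  9.4% × 6298.00 Cr = 592.01 Cr
Medical Insurance Levy: 6% × 7630.00 Cr = 457.80 Cr
Total: 592.01 Cr + 457.80 Cr = 1049.81 Cr

1049.81 Cr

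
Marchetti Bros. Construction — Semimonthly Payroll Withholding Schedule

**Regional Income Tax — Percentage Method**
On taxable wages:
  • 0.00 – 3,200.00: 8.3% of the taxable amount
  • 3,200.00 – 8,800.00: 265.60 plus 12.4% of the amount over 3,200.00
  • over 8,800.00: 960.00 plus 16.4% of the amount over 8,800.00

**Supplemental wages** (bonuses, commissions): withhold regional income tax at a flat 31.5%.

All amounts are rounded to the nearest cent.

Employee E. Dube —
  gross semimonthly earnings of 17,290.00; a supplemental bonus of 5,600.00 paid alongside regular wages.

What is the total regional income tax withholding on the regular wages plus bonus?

4,116.36

Regional Income Tax: taxable = 17,290.00
  960.00 + 16.4% × (17,290.00 − 8,800.00) = 960.00 + 16.4% × 8,490.00 = 2,352.36
Supplemental (31.5% flat on bonus): 31.5% × 5,600.00 = 1,764.00
Total regional income tax: 2,352.36 + 1,764.00 = 4,116.36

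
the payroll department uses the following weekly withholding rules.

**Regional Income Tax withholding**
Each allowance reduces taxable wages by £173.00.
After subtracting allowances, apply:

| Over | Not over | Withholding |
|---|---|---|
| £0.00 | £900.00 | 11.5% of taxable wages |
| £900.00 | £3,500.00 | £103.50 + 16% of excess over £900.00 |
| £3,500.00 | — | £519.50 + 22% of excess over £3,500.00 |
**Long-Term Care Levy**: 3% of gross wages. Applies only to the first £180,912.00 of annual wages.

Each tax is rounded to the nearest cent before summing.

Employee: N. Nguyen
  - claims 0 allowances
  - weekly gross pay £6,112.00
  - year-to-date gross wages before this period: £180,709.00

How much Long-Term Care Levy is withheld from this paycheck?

Long-Term Care Levy: cap £180,912.00 − YTD £180,709.00 = £203.00 subject; 3% × £203.00 = £6.09

£6.09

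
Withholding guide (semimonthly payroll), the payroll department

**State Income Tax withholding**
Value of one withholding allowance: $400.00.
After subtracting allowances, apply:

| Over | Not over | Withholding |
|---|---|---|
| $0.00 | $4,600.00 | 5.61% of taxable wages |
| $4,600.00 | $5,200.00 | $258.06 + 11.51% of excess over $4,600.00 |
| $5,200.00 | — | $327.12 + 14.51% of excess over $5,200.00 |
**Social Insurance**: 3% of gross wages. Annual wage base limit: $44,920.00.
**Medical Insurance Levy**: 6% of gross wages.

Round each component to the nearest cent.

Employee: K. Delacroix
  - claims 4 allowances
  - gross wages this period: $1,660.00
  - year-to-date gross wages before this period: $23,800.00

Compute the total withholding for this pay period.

$152.77

State Income Tax: taxable = $1,660.00 − 4×$400.00 = $60.00
  5.61% × $60.00 = $3.37
Social Insurance: 3% × $1,660.00 = $49.80
Medical Insurance Levy: 6% × $1,660.00 = $99.60
Total: $3.37 + $49.80 + $99.60 = $152.77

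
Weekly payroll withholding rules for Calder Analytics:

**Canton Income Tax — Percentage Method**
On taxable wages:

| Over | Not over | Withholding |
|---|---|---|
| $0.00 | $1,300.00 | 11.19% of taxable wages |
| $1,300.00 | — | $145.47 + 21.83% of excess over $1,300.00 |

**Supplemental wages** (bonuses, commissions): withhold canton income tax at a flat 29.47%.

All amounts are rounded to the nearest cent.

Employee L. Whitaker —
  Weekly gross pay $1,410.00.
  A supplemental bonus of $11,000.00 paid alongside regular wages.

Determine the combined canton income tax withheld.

$3,411.18

Canton Income Tax: taxable = $1,410.00
  $145.47 + 21.83% × ($1,410.00 − $1,300.00) = $145.47 + 21.83% × $110.00 = $169.48
Supplemental (29.47% flat on bonus): 29.47% × $11,000.00 = $3,241.70
Total canton income tax: $169.48 + $3,241.70 = $3,411.18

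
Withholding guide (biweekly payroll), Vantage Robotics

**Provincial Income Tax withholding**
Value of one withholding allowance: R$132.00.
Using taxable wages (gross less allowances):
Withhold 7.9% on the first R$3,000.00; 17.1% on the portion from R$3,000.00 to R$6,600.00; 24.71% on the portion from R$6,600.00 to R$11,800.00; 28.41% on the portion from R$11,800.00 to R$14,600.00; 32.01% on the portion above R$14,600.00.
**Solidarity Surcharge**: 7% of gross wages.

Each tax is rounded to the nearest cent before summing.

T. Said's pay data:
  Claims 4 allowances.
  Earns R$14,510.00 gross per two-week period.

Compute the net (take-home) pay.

Provincial Income Tax: taxable = R$14,510.00 − 4×R$132.00 = R$13,982.00
  R$2,137.52 + 28.41% × (R$13,982.00 − R$11,800.00) = R$2,137.52 + 28.41% × R$2,182.00 = R$2,757.43
Solidarity Surcharge: 7% × R$14,510.00 = R$1,015.70
Total withheld: R$2,757.43 + R$1,015.70 = R$3,773.13
Net pay: R$14,510.00 − R$3,773.13 = R$10,736.87

R$10,736.87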